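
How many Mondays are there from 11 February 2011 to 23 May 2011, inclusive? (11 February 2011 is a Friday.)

11 February 2011 is a Friday; the first Monday on or after it is 14 February 2011 (3 days later).
From 14 February 2011 to 23 May 2011: 14 + 31 + 30 + 23 = 98 days (rest of February, March, April, May).
98 ÷ 7 = 14 full weeks with remainder 0, so 14 more Mondays after the first → 15.

15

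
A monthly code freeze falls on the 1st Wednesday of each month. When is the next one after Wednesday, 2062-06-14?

June 2062 starts on a Thursday, so its 1st Wednesday is 2062-06-07 (6 days in).
That is not after 2062-06-14, so look at July 2062.
July 2062 starts on a Saturday, so its 1st Wednesday is 2062-07-05 (4 days in).

2062-07-05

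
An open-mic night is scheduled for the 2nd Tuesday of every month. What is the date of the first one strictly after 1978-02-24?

February 1978 starts on a Wednesday; its first Tuesday is the 7th, so the 2nd Tuesday is the 14th — 1978-02-14.
That is not after 1978-02-24, so look at March 1978.
March 1978 starts on a Wednesday; its first Tuesday is the 7th, so the 2nd Tuesday is the 14th — 1978-03-14.

1978-03-14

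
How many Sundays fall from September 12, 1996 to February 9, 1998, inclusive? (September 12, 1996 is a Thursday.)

74

September 12, 1996 is a Thursday; the first Sunday on or after it is September 15, 1996 (3 days later).
From September 15, 1996 to February 9, 1998: 107 + 365 + 40 = 512 days (rest of 1996, 1997, to February 9, 1998 in 1998).
512 ÷ 7 = 73 full weeks with remainder 1, so 73 more Sundays after the first → 74.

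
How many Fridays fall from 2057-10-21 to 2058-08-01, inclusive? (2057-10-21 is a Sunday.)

2057-10-21 is a Sunday; the first Friday on or after it is 2057-10-26 (5 days later).
From 2057-10-26 to 2058-08-01: 5 + 30 + 31 + 31 + 28 + 31 + 30 + 31 + 30 + 31 + 1 = 279 days (rest of October, November, December, January, February, March, April, May, June, July, August).
279 ÷ 7 = 39 full weeks with remainder 6, so 39 more Fridays after the first → 40.

40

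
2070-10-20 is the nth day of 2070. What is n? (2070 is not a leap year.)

293

Days in months before October: 31 + 28 + 31 + 30 + 31 + 30 + 31 + 31 + 30 = 273.
Plus 20 days into October → day 293.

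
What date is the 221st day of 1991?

Aug 9, 1991

Jan has 31 days (221 − 31 = 190 remain).
Feb has 28 days (190 − 28 = 162 remain).
Mar has 31 days (162 − 31 = 131 remain).
Apr has 30 days (131 − 30 = 101 remain).
May has 31 days (101 − 31 = 70 remain).
Jun has 30 days (70 − 30 = 40 remain).
Jul has 31 days (40 − 31 = 9 remain).
9 into Aug → Aug 9.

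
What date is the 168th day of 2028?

January has 31 days (168 − 31 = 137 remain).
February has 29 days (137 − 29 = 108 remain).
March has 31 days (108 − 31 = 77 remain).
April has 30 days (77 − 30 = 47 remain).
May has 31 days (47 − 31 = 16 remain).
16 into June → June 16.

June 16, 2028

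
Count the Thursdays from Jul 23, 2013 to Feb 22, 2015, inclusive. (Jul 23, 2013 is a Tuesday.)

Jul 23, 2013 is a Tuesday; the first Thursday on or after it is Jul 25, 2013 (2 days later).
From Jul 25, 2013 to Feb 22, 2015: 159 + 365 + 53 = 577 days (rest of 2013, 2014, to Feb 22, 2015 in 2015).
577 ÷ 7 = 82 full weeks with remainder 3, so 82 more Thursdays after the first → 83.

83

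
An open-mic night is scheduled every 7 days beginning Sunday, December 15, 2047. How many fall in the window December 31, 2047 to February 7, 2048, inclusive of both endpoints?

5

Occurrences land 7·i days after December 15, 2047 for i = 0, 1, 2, …
December 31, 2047 is 16 days after the start; 16 ÷ 7 = 2 remainder 2; since the remainder is 2, round up to i = 3. First occurrence in the window: #4 on January 5, 2048 (3×7 = 21 days in).
February 7, 2048 is 54 days after the start; 54 ÷ 7 = 7 remainder 5. Last occurrence in the window: #8 on February 2, 2048.
Occurrences #4 through #8: 5 in total.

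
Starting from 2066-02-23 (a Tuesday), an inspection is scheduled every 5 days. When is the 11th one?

2066-04-14

The 11th occurrence is 10 intervals after the first: 10 × 5 = 50 days after 2066-02-23.
February has 28 days — 5 days to the end of February leaves 45.
March has 31 days (14 left).
14 days into April → 2066-04-14.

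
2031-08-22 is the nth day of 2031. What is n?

Days in months before August: 31 + 28 + 31 + 30 + 31 + 30 + 31 = 212.
Plus 22 days into August → day 234.

234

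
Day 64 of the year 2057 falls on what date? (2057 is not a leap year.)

Mar 5, 2057

Jan has 31 days (64 − 31 = 33 remain).
Feb has 28 days (33 − 28 = 5 remain).
5 into Mar → Mar 5.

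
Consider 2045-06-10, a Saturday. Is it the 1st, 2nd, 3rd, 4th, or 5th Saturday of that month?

Day 10 falls in week ⌈10/7⌉ of the month.
Days 1–7 hold the 1st Saturday, 8–14 the 2nd, 15–21 the 3rd, 22–28 the 4th, 29–31 the 5th.
10 is in the range for the 2nd.

2nd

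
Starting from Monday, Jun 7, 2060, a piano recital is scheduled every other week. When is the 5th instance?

Aug 2, 2060

The 5th occurrence is 4 intervals after the first: 4 × 14 = 56 days after Jun 7, 2060.
Jun has 30 days — 23 days to the end of Jun leaves 33.
Jul has 31 days (2 left).
2 days into Aug → Aug 2, 2060.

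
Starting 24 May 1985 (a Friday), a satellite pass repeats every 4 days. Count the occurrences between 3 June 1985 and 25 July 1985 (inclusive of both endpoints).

13

Occurrences land 4·i days after 24 May 1985 for i = 0, 1, 2, …
3 June 1985 is 10 days after the start; 10 ÷ 4 = 2 remainder 2; since the remainder is 2, round up to i = 3. First occurrence in the window: #4 on 5 June 1985 (3×4 = 12 days in).
25 July 1985 is 62 days after the start; 62 ÷ 4 = 15 remainder 2. Last occurrence in the window: #16 on 23 July 1985.
Occurrences #4 through #16: 13 in total.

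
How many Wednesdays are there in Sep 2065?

5

Sep 1, 2065 is a Tuesday; the first Wednesday on or after it is Sep 2, 2065 (1 day later).
From Sep 2, 2065 to Sep 30, 2065 is 30 − 2 = 28 days.
28 ÷ 7 = 4 full weeks with remainder 0, so 4 more Wednesdays after the first → 5.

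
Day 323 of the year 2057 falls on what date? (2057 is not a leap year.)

19 November 2057

January has 31 days (323 − 31 = 292 remain).
February has 28 days (292 − 28 = 264 remain).
March has 31 days (264 − 31 = 233 remain).
April has 30 days (233 − 30 = 203 remain).
May has 31 days (203 − 31 = 172 remain).
June has 30 days (172 − 30 = 142 remain).
July has 31 days (142 − 31 = 111 remain).
August has 31 days (111 − 31 = 80 remain).
September has 30 days (80 − 30 = 50 remain).
October has 31 days (50 − 31 = 19 remain).
19 into November → November 19.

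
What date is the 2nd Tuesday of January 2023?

January 2023 begins on a Sunday, so the first Tuesday is January 3 (2 days later).
The 2nd Tuesday is 1 weeks later: 3 + 7 = 10.

10 January 2023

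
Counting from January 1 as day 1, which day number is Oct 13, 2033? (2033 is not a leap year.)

286

Days in months before Oct: 31 + 28 + 31 + 30 + 31 + 30 + 31 + 31 + 30 = 273.
Plus 13 days into Oct → day 286.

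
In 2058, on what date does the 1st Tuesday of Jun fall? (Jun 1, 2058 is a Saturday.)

Jun 2058 begins on a Saturday, so the first Tuesday is Jun 4 (3 days later).

Jun 4, 2058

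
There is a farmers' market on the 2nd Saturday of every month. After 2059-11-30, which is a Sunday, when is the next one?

November 2059 starts on a Saturday; its first Saturday is the 1st, so the 2nd Saturday is the 8th — 2059-11-08.
That is not after 2059-11-30, so look at December 2059.
December 2059 starts on a Monday; its first Saturday is the 6th, so the 2nd Saturday is the 13th — 2059-12-13.

2059-12-13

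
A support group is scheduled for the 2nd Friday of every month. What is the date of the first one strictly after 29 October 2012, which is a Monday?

October 2012 starts on a Monday; its first Friday is the 5th, so the 2nd Friday is the 12th — 12 October 2012.
That is not after 29 October 2012, so look at November 2012.
November 2012 starts on a Thursday; its first Friday is the 2nd, so the 2nd Friday is the 9th — 9 November 2012.

9 November 2012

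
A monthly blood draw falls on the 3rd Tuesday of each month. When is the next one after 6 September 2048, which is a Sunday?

September 2048 starts on a Tuesday; its first Tuesday is the 1st, so the 3rd Tuesday is the 15th — 15 September 2048.
15 September 2048 is after 6 September 2048, so that is the next one.

15 September 2048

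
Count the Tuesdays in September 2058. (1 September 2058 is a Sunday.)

4

1 September 2058 is a Sunday; the first Tuesday on or after it is 3 September 2058 (2 days later).
From 3 September 2058 to 30 September 2058 is 30 − 3 = 27 days.
27 ÷ 7 = 3 full weeks with remainder 6, so 3 more Tuesdays after the first → 4.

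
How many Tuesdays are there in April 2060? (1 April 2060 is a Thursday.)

1 April 2060 is a Thursday; the first Tuesday on or after it is 6 April 2060 (5 days later).
From 6 April 2060 to 30 April 2060 is 30 − 6 = 24 days.
24 ÷ 7 = 3 full weeks with remainder 3, so 3 more Tuesdays after the first → 4.

4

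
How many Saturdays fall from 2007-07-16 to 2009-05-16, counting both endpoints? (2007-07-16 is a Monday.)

2007-07-16 is a Monday; the first Saturday on or after it is 2007-07-21 (5 days later).
From 2007-07-21 to 2009-05-16: 163 + 366 + 136 = 665 days (rest of 2007, 2008, to 2009-05-16 in 2009).
665 ÷ 7 = 95 full weeks with remainder 0, so 95 more Saturdays after the first → 96.

96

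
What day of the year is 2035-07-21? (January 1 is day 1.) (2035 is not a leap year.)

202

Days in months before July: 31 + 28 + 31 + 30 + 31 + 30 = 181.
Plus 21 days into July → day 202.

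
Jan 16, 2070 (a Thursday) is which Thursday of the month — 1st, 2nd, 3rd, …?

3rd

Day 16 falls in week ⌈16/7⌉ of the month.
Days 1–7 hold the 1st Thursday, 8–14 the 2nd, 15–21 the 3rd, 22–28 the 4th, 29–31 the 5th.
16 is in the range for the 3rd.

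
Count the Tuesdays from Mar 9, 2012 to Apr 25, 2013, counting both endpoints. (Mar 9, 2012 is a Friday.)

59

Mar 9, 2012 is a Friday; the first Tuesday on or after it is Mar 13, 2012 (4 days later).
From Mar 13, 2012 to Apr 25, 2013: 293 + 115 = 408 days (rest of 2012, to Apr 25, 2013 in 2013).
408 ÷ 7 = 58 full weeks with remainder 2, so 58 more Tuesdays after the first → 59.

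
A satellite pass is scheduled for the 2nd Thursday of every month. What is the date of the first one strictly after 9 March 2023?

March 2023 starts on a Wednesday; its first Thursday is the 2nd, so the 2nd Thursday is the 9th — 9 March 2023.
That is not after 9 March 2023, so look at April 2023.
April 2023 starts on a Saturday; its first Thursday is the 6th, so the 2nd Thursday is the 13th — 13 April 2023.

13 April 2023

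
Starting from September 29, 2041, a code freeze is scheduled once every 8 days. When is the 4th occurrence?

The 4th occurrence is 3 intervals after the first: 3 × 8 = 24 days after September 29, 2041.
September has 30 days — 1 day to the end of September leaves 23.
23 days into October → October 23, 2041.

October 23, 2041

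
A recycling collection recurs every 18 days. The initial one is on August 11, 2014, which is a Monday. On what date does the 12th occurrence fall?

February 25, 2015

The 12th occurrence is 11 intervals after the first: 11 × 18 = 198 days after August 11, 2014.
August has 31 days — 20 days to the end of August leaves 178.
September has 30 days (148 left).
October has 31 days (117 left).
November has 30 days (87 left).
December has 31 days (56 left).
January has 31 days (25 left).
25 days into February → February 25, 2015.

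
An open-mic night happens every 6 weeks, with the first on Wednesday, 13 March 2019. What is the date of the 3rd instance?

The 3rd occurrence is 2 intervals after the first: 2 × 42 = 84 days after 13 March 2019.
March has 31 days — 18 days to the end of March leaves 66.
April has 30 days (36 left).
May has 31 days (5 left).
5 days into June → 5 June 2019.

5 June 2019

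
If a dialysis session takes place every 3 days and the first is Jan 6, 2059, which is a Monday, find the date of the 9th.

The 9th occurrence is 8 intervals after the first: 8 × 3 = 24 days after Jan 6, 2059.
24 days later is Jan 30, 2059.

Jan 30, 2059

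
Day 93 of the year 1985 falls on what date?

April 3, 1985

January has 31 days (93 − 31 = 62 remain).
February has 28 days (62 − 28 = 34 remain).
March has 31 days (34 − 31 = 3 remain).
3 into April → April 3.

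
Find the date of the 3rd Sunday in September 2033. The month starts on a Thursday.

September 2033 begins on a Thursday, so the first Sunday is September 4 (3 days later).
The 3rd Sunday is 2 weeks later: 4 + 14 = 18.

September 18, 2033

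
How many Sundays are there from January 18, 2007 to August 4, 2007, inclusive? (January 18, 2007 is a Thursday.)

January 18, 2007 is a Thursday; the first Sunday on or after it is January 21, 2007 (3 days later).
From January 21, 2007 to August 4, 2007: 10 + 28 + 31 + 30 + 31 + 30 + 31 + 4 = 195 days (rest of January, February, March, April, May, June, July, August).
195 ÷ 7 = 27 full weeks with remainder 6, so 27 more Sundays after the first → 28.

28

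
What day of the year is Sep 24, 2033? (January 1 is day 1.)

267

Days in months before Sep: 31 + 28 + 31 + 30 + 31 + 30 + 31 + 31 = 243.
Plus 24 days into Sep → day 267.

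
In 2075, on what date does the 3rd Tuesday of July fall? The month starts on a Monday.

2075-07-16

July 2075 begins on a Monday, so the first Tuesday is July 2 (1 day later).
The 3rd Tuesday is 2 weeks later: 2 + 14 = 16.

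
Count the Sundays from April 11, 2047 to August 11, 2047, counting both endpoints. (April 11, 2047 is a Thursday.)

April 11, 2047 is a Thursday; the first Sunday on or after it is April 14, 2047 (3 days later).
From April 14, 2047 to August 11, 2047: 16 + 31 + 30 + 31 + 11 = 119 days (rest of April, May, June, July, August).
119 ÷ 7 = 17 full weeks with remainder 0, so 17 more Sundays after the first → 18.

18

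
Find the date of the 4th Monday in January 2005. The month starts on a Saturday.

January 2005 begins on a Saturday, so the first Monday is January 3 (2 days later).
The 4th Monday is 3 weeks later: 3 + 21 = 24.

24 January 2005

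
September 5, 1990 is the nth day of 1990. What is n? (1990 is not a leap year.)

248

Days in months before September: 31 + 28 + 31 + 30 + 31 + 30 + 31 + 31 = 243.
Plus 5 days into September → day 248.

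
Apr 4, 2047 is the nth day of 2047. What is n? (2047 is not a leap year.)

Days in months before Apr: 31 + 28 + 31 = 90.
Plus 4 days into Apr → day 94.

94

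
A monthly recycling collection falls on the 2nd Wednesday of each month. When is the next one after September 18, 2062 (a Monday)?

September 2062 starts on a Friday; its first Wednesday is the 6th, so the 2nd Wednesday is the 13th — September 13, 2062.
That is not after September 18, 2062, so look at October 2062.
October 2062 starts on a Sunday; its first Wednesday is the 4th, so the 2nd Wednesday is the 11th — October 11, 2062.

October 11, 2062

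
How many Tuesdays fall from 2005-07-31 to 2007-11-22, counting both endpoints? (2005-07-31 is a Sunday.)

2005-07-31 is a Sunday; the first Tuesday on or after it is 2005-08-02 (2 days later).
From 2005-08-02 to 2007-11-22: 151 + 365 + 326 = 842 days (rest of 2005, 2006, to 2007-11-22 in 2007).
842 ÷ 7 = 120 full weeks with remainder 2, so 120 more Tuesdays after the first → 121.

121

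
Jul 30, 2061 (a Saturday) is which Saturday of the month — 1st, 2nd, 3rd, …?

Day 30 falls in week ⌈30/7⌉ of the month.
Days 1–7 hold the 1st Saturday, 8–14 the 2nd, 15–21 the 3rd, 22–28 the 4th, 29–31 the 5th.
30 is in the range for the 5th.

5th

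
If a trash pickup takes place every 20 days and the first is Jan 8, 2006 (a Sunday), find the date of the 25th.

May 3, 2007

The 25th occurrence is 24 intervals after the first: 24 × 20 = 480 days after Jan 8, 2006.
Jan has 31 days — 23 days to the end of Jan leaves 457.
From end of Jan to end of 2006 is 334 days (123 left).
Jan has 31 days (92 left).
Feb has 28 days (64 left).
Mar has 31 days (33 left).
Apr has 30 days (3 left).
3 days into May → May 3, 2007.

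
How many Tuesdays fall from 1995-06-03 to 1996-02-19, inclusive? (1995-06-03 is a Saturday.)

1995-06-03 is a Saturday; the first Tuesday on or after it is 1995-06-06 (3 days later).
From 1995-06-06 to 1996-02-19: 24 + 31 + 31 + 30 + 31 + 30 + 31 + 31 + 19 = 258 days (rest of June, July, August, September, October, November, December, January, February).
258 ÷ 7 = 36 full weeks with remainder 6, so 36 more Tuesdays after the first → 37.

37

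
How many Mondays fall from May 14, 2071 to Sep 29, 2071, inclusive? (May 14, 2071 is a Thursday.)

May 14, 2071 is a Thursday; the first Monday on or after it is May 18, 2071 (4 days later).
From May 18, 2071 to Sep 29, 2071: 13 + 30 + 31 + 31 + 29 = 134 days (rest of May, Jun, Jul, Aug, Sep).
134 ÷ 7 = 19 full weeks with remainder 1, so 19 more Mondays after the first → 20.

20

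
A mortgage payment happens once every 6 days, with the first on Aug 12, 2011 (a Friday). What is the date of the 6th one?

Sep 11, 2011

The 6th occurrence is 5 intervals after the first: 5 × 6 = 30 days after Aug 12, 2011.
Aug has 31 days — 19 days to the end of Aug leaves 11.
11 days into Sep → Sep 11, 2011.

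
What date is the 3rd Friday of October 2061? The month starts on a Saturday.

21 October 2061

October 2061 begins on a Saturday, so the first Friday is October 7 (6 days later).
The 3rd Friday is 2 weeks later: 7 + 14 = 21.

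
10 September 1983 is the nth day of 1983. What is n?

Days in months before September: 31 + 28 + 31 + 30 + 31 + 30 + 31 + 31 = 243.
Plus 10 days into September → day 253.

253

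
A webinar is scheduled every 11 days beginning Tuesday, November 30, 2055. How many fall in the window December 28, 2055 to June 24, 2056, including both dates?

16

Occurrences land 11·i days after November 30, 2055 for i = 0, 1, 2, …
December 28, 2055 is 28 days after the start; 28 ÷ 11 = 2 remainder 6; since the remainder is 6, round up to i = 3. First occurrence in the window: #4 on January 2, 2056 (3×11 = 33 days in).
June 24, 2056 is 207 days after the start; 207 ÷ 11 = 18 remainder 9. Last occurrence in the window: #19 on June 15, 2056.
Occurrences #4 through #19: 16 in total.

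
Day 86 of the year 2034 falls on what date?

27 March 2034

January has 31 days (86 − 31 = 55 remain).
February has 28 days (55 − 28 = 27 remain).
27 into March → March 27.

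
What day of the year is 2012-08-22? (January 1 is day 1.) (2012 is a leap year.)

Days in months before August: 31 + 29 + 31 + 30 + 31 + 30 + 31 = 213.
Plus 22 days into August → day 235.

235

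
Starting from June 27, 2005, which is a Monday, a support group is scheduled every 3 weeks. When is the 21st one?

The 21st occurrence is 20 intervals after the first: 20 × 21 = 420 days after June 27, 2005.
June has 30 days — 3 days to the end of June leaves 417.
From end of June to end of 2005 is 184 days (233 left).
January has 31 days (202 left).
February has 28 days (174 left).
March has 31 days (143 left).
April has 30 days (113 left).
May has 31 days (82 left).
June has 30 days (52 left).
July has 31 days (21 left).
21 days into August → August 21, 2006.

August 21, 2006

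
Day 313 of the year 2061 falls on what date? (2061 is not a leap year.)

January has 31 days (313 − 31 = 282 remain).
February has 28 days (282 − 28 = 254 remain).
March has 31 days (254 − 31 = 223 remain).
April has 30 days (223 − 30 = 193 remain).
May has 31 days (193 − 31 = 162 remain).
June has 30 days (162 − 30 = 132 remain).
July has 31 days (132 − 31 = 101 remain).
August has 31 days (101 − 31 = 70 remain).
September has 30 days (70 − 30 = 40 remain).
October has 31 days (40 − 31 = 9 remain).
9 into November → November 9.

9 November 2061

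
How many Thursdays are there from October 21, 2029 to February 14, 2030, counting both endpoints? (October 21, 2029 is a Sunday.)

October 21, 2029 is a Sunday; the first Thursday on or after it is October 25, 2029 (4 days later).
From October 25, 2029 to February 14, 2030: 6 + 30 + 31 + 31 + 14 = 112 days (rest of October, November, December, January, February).
112 ÷ 7 = 16 full weeks with remainder 0, so 16 more Thursdays after the first → 17.

17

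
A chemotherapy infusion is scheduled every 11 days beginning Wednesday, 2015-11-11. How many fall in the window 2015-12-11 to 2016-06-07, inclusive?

Occurrences land 11·i days after 2015-11-11 for i = 0, 1, 2, …
2015-12-11 is 30 days after the start; 30 ÷ 11 = 2 remainder 8; since the remainder is 8, round up to i = 3. First occurrence in the window: #4 on 2015-12-14 (3×11 = 33 days in).
2016-06-07 is 209 days after the start; 209 ÷ 11 = 19 remainder 0. Last occurrence in the window: #20 on 2016-06-07.
Occurrences #4 through #20: 17 in total.

17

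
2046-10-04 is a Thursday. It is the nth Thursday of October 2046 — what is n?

1st

Day 4 falls in week ⌈4/7⌉ of the month.
Days 1–7 hold the 1st Thursday, 8–14 the 2nd, 15–21 the 3rd, 22–28 the 4th, 29–31 the 5th.
4 is in the range for the 1st.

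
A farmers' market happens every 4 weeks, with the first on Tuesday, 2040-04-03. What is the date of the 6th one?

The 6th occurrence is 5 intervals after the first: 5 × 28 = 140 days after 2040-04-03.
April has 30 days — 27 days to the end of April leaves 113.
May has 31 days (82 left).
June has 30 days (52 left).
July has 31 days (21 left).
21 days into August → 2040-08-21.

2040-08-21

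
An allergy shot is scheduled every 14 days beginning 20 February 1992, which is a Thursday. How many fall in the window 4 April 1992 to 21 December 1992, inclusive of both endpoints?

Occurrences land 14·i days after 20 February 1992 for i = 0, 1, 2, …
4 April 1992 is 44 days after the start; 44 ÷ 14 = 3 remainder 2; since the remainder is 2, round up to i = 4. First occurrence in the window: #5 on 16 April 1992 (4×14 = 56 days in).
21 December 1992 is 305 days after the start; 305 ÷ 14 = 21 remainder 11. Last occurrence in the window: #22 on 10 December 1992.
Occurrences #5 through #22: 18 in total.

18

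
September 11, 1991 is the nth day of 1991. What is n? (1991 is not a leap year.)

254

Days in months before September: 31 + 28 + 31 + 30 + 31 + 30 + 31 + 31 = 243.
Plus 11 days into September → day 254.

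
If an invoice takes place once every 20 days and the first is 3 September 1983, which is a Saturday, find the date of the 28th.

The 28th occurrence is 27 intervals after the first: 27 × 20 = 540 days after 3 September 1983.
September has 30 days — 27 days to the end of September leaves 513.
From end of September to end of 1983 is 92 days (421 left).
1984 has 366 days (55 left).
January has 31 days (24 left).
24 days into February → 24 February 1985.

24 February 1985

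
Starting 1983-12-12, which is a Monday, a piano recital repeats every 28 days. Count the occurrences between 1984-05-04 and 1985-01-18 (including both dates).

9

Occurrences land 28·i days after 1983-12-12 for i = 0, 1, 2, …
1984-05-04 is 144 days after the start; 144 ÷ 28 = 5 remainder 4; since the remainder is 4, round up to i = 6. First occurrence in the window: #7 on 1984-05-28 (6×28 = 168 days in).
1985-01-18 is 403 days after the start; 403 ÷ 28 = 14 remainder 11. Last occurrence in the window: #15 on 1985-01-07.
Occurrences #7 through #15: 9 in total.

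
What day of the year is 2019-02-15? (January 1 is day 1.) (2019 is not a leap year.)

46

Days in months before February: 31 = 31.
Plus 15 days into February → day 46.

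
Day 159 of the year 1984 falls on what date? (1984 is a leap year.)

Jan has 31 days (159 − 31 = 128 remain).
Feb has 29 days (128 − 29 = 99 remain).
Mar has 31 days (99 − 31 = 68 remain).
Apr has 30 days (68 − 30 = 38 remain).
May has 31 days (38 − 31 = 7 remain).
7 into Jun → Jun 7.

Jun 7, 1984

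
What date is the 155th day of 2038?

January has 31 days (155 − 31 = 124 remain).
February has 28 days (124 − 28 = 96 remain).
March has 31 days (96 − 31 = 65 remain).
April has 30 days (65 − 30 = 35 remain).
May has 31 days (35 − 31 = 4 remain).
4 into June → June 4.

2038-06-04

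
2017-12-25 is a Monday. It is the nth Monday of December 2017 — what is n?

Day 25 falls in week ⌈25/7⌉ of the month.
Days 1–7 hold the 1st Monday, 8–14 the 2nd, 15–21 the 3rd, 22–28 the 4th, 29–31 the 5th.
25 is in the range for the 4th.

4th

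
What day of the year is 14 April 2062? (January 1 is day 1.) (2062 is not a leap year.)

104

Days in months before April: 31 + 28 + 31 = 90.
Plus 14 days into April → day 104.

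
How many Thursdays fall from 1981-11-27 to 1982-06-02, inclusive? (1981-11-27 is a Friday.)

26

1981-11-27 is a Friday; the first Thursday on or after it is 1981-12-03 (6 days later).
From 1981-12-03 to 1982-06-02: 28 + 31 + 28 + 31 + 30 + 31 + 2 = 181 days (rest of December, January, February, March, April, May, June).
181 ÷ 7 = 25 full weeks with remainder 6, so 25 more Thursdays after the first → 26.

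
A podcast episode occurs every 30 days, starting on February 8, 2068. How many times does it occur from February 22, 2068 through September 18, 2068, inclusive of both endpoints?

Occurrences land 30·i days after February 8, 2068 for i = 0, 1, 2, …
February 22, 2068 is 14 days after the start; 14 ÷ 30 = 0 remainder 14; since the remainder is 14, round up to i = 1. First occurrence in the window: #2 on March 9, 2068 (1×30 = 30 days in).
September 18, 2068 is 223 days after the start; 223 ÷ 30 = 7 remainder 13. Last occurrence in the window: #8 on September 5, 2068.
Occurrences #2 through #8: 7 in total.

7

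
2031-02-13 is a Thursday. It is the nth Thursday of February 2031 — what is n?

2nd

Day 13 falls in week ⌈13/7⌉ of the month.
Days 1–7 hold the 1st Thursday, 8–14 the 2nd, 15–21 the 3rd, 22–28 the 4th, 29–31 the 5th.
13 is in the range for the 2nd.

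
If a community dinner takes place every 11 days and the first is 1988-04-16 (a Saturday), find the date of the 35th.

1989-04-25

The 35th occurrence is 34 intervals after the first: 34 × 11 = 374 days after 1988-04-16.
April has 30 days — 14 days to the end of April leaves 360.
May has 31 days (329 left).
June has 30 days (299 left).
July has 31 days (268 left).
August has 31 days (237 left).
September has 30 days (207 left).
October has 31 days (176 left).
November has 30 days (146 left).
December has 31 days (115 left).
January has 31 days (84 left).
February has 28 days (56 left).
March has 31 days (25 left).
25 days into April → 1989-04-25.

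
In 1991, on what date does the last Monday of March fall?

March 1991 begins on a Friday, so the first Monday is March 4 (3 days later).
March 1991 has 31 days. Adding weeks: 4, 11, 18, 25 — the last one ≤ 31 is the 25th.

1991-03-25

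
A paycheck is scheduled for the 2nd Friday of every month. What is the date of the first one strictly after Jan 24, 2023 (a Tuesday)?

Jan 2023 starts on a Sunday; its first Friday is the 6th, so the 2nd Friday is the 13th — Jan 13, 2023.
That is not after Jan 24, 2023, so look at Feb 2023.
Feb 2023 starts on a Wednesday; its first Friday is the 3rd, so the 2nd Friday is the 10th — Feb 10, 2023.

Feb 10, 2023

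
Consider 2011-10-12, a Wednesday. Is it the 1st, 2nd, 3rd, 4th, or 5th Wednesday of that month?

2nd

Day 12 falls in week ⌈12/7⌉ of the month.
Days 1–7 hold the 1st Wednesday, 8–14 the 2nd, 15–21 the 3rd, 22–28 the 4th, 29–31 the 5th.
12 is in the range for the 2nd.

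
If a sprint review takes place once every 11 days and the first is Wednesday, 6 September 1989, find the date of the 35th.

The 35th occurrence is 34 intervals after the first: 34 × 11 = 374 days after 6 September 1989.
September has 30 days — 24 days to the end of September leaves 350.
October has 31 days (319 left).
November has 30 days (289 left).
December has 31 days (258 left).
January has 31 days (227 left).
February has 28 days (199 left).
March has 31 days (168 left).
April has 30 days (138 left).
May has 31 days (107 left).
June has 30 days (77 left).
July has 31 days (46 left).
August has 31 days (15 left).
15 days into September → 15 September 1990.

15 September 1990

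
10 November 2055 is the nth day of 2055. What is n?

314

Days in months before November: 31 + 28 + 31 + 30 + 31 + 30 + 31 + 31 + 30 + 31 = 304.
Plus 10 days into November → day 314.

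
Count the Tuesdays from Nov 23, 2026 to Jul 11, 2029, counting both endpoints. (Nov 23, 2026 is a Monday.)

Nov 23, 2026 is a Monday; the first Tuesday on or after it is Nov 24, 2026 (1 day later).
From Nov 24, 2026 to Jul 11, 2029: 37 + 365 + 366 + 192 = 960 days (rest of 2026, 2027, 2028, to Jul 11, 2029 in 2029).
960 ÷ 7 = 137 full weeks with remainder 1, so 137 more Tuesdays after the first → 138.

138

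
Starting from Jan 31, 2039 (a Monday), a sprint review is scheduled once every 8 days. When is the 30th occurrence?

Sep 20, 2039

The 30th occurrence is 29 intervals after the first: 29 × 8 = 232 days after Jan 31, 2039.
Jan has 31 days — 0 days to the end of Jan leaves 232.
Feb has 28 days (204 left).
Mar has 31 days (173 left).
Apr has 30 days (143 left).
May has 31 days (112 left).
Jun has 30 days (82 left).
Jul has 31 days (51 left).
Aug has 31 days (20 left).
20 days into Sep → Sep 20, 2039.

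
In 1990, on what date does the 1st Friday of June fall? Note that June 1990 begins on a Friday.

1990-06-01

June 1990 begins on a Friday, so the first Friday is June 1.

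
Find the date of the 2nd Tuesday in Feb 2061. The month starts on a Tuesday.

Feb 2061 begins on a Tuesday, so the first Tuesday is Feb 1.
The 2nd Tuesday is 1 weeks later: 1 + 7 = 8.

Feb 8, 2061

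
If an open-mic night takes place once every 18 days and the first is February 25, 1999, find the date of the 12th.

September 11, 1999

The 12th occurrence is 11 intervals after the first: 11 × 18 = 198 days after February 25, 1999.
February has 28 days — 3 days to the end of February leaves 195.
March has 31 days (164 left).
April has 30 days (134 left).
May has 31 days (103 left).
June has 30 days (73 left).
July has 31 days (42 left).
August has 31 days (11 left).
11 days into September → September 11, 1999.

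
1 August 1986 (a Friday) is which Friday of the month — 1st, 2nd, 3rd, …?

1st

Day 1 falls in week ⌈1/7⌉ of the month.
Days 1–7 hold the 1st Friday, 8–14 the 2nd, 15–21 the 3rd, 22–28 the 4th, 29–31 the 5th.
1 is in the range for the 1st.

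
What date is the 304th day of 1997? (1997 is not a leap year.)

January has 31 days (304 − 31 = 273 remain).
February has 28 days (273 − 28 = 245 remain).
March has 31 days (245 − 31 = 214 remain).
April has 30 days (214 − 30 = 184 remain).
May has 31 days (184 − 31 = 153 remain).
June has 30 days (153 − 30 = 123 remain).
July has 31 days (123 − 31 = 92 remain).
August has 31 days (92 − 31 = 61 remain).
September has 30 days (61 − 30 = 31 remain).
31 into October → October 31.

31 October 1997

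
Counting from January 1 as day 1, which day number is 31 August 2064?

Days in months before August: 31 + 29 + 31 + 30 + 31 + 30 + 31 = 213.
Plus 31 days into August → day 244.

244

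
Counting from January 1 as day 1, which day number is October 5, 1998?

Days in months before October: 31 + 28 + 31 + 30 + 31 + 30 + 31 + 31 + 30 = 273.
Plus 5 days into October → day 278.

278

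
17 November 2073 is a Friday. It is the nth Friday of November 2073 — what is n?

Day 17 falls in week ⌈17/7⌉ of the month.
Days 1–7 hold the 1st Friday, 8–14 the 2nd, 15–21 the 3rd, 22–28 the 4th, 29–31 the 5th.
17 is in the range for the 3rd.

3rd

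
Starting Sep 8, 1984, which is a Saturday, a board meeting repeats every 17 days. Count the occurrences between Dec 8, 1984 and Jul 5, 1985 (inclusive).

12

Occurrences land 17·i days after Sep 8, 1984 for i = 0, 1, 2, …
Dec 8, 1984 is 91 days after the start; 91 ÷ 17 = 5 remainder 6; since the remainder is 6, round up to i = 6. First occurrence in the window: #7 on Dec 19, 1984 (6×17 = 102 days in).
Jul 5, 1985 is 300 days after the start; 300 ÷ 17 = 17 remainder 11. Last occurrence in the window: #18 on Jun 24, 1985.
Occurrences #7 through #18: 12 in total.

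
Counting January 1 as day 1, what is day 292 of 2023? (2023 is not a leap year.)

Oct 19, 2023

Jan has 31 days (292 − 31 = 261 remain).
Feb has 28 days (261 − 28 = 233 remain).
Mar has 31 days (233 − 31 = 202 remain).
Apr has 30 days (202 − 30 = 172 remain).
May has 31 days (172 − 31 = 141 remain).
Jun has 30 days (141 − 30 = 111 remain).
Jul has 31 days (111 − 31 = 80 remain).
Aug has 31 days (80 − 31 = 49 remain).
Sep has 30 days (49 − 30 = 19 remain).
19 into Oct → Oct 19.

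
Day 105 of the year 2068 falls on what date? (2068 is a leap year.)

January has 31 days (105 − 31 = 74 remain).
February has 29 days (74 − 29 = 45 remain).
March has 31 days (45 − 31 = 14 remain).
14 into April → April 14.

14 April 2068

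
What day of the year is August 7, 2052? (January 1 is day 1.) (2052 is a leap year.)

Days in months before August: 31 + 29 + 31 + 30 + 31 + 30 + 31 = 213.
Plus 7 days into August → day 220.

220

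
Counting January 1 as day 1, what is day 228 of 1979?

Aug 16, 1979

Jan has 31 days (228 − 31 = 197 remain).
Feb has 28 days (197 − 28 = 169 remain).
Mar has 31 days (169 − 31 = 138 remain).
Apr has 30 days (138 − 30 = 108 remain).
May has 31 days (108 − 31 = 77 remain).
Jun has 30 days (77 − 30 = 47 remain).
Jul has 31 days (47 − 31 = 16 remain).
16 into Aug → Aug 16.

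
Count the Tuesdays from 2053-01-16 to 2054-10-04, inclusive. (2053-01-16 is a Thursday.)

2053-01-16 is a Thursday; the first Tuesday on or after it is 2053-01-21 (5 days later).
From 2053-01-21 to 2054-10-04: 344 + 277 = 621 days (rest of 2053, to 2054-10-04 in 2054).
621 ÷ 7 = 88 full weeks with remainder 5, so 88 more Tuesdays after the first → 89.

89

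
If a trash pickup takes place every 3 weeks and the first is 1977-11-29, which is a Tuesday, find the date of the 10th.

The 10th occurrence is 9 intervals after the first: 9 × 21 = 189 days after 1977-11-29.
November has 30 days — 1 day to the end of November leaves 188.
December has 31 days (157 left).
January has 31 days (126 left).
February has 28 days (98 left).
March has 31 days (67 left).
April has 30 days (37 left).
May has 31 days (6 left).
6 days into June → 1978-06-06.

1978-06-06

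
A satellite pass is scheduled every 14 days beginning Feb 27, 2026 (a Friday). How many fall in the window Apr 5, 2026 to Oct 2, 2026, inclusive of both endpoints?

13

Occurrences land 14·i days after Feb 27, 2026 for i = 0, 1, 2, …
Apr 5, 2026 is 37 days after the start; 37 ÷ 14 = 2 remainder 9; since the remainder is 9, round up to i = 3. First occurrence in the window: #4 on Apr 10, 2026 (3×14 = 42 days in).
Oct 2, 2026 is 217 days after the start; 217 ÷ 14 = 15 remainder 7. Last occurrence in the window: #16 on Sep 25, 2026.
Occurrences #4 through #16: 13 in total.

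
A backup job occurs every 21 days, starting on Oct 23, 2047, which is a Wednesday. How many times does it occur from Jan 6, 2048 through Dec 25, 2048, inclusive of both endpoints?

Occurrences land 21·i days after Oct 23, 2047 for i = 0, 1, 2, …
Jan 6, 2048 is 75 days after the start; 75 ÷ 21 = 3 remainder 12; since the remainder is 12, round up to i = 4. First occurrence in the window: #5 on Jan 15, 2048 (4×21 = 84 days in).
Dec 25, 2048 is 429 days after the start; 429 ÷ 21 = 20 remainder 9. Last occurrence in the window: #21 on Dec 16, 2048.
Occurrences #5 through #21: 17 in total.

17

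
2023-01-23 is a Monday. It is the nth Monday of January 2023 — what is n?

4th

Day 23 falls in week ⌈23/7⌉ of the month.
Days 1–7 hold the 1st Monday, 8–14 the 2nd, 15–21 the 3rd, 22–28 the 4th, 29–31 the 5th.
23 is in the range for the 4th.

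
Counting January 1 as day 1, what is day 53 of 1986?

February 22, 1986

January has 31 days (53 − 31 = 22 remain).
22 into February → February 22.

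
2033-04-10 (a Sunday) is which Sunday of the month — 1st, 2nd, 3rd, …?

2nd

Day 10 falls in week ⌈10/7⌉ of the month.
Days 1–7 hold the 1st Sunday, 8–14 the 2nd, 15–21 the 3rd, 22–28 the 4th, 29–31 the 5th.
10 is in the range for the 2nd.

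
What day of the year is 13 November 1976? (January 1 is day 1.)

Days in months before November: 31 + 29 + 31 + 30 + 31 + 30 + 31 + 31 + 30 + 31 = 305.
Plus 13 days into November → day 318.

318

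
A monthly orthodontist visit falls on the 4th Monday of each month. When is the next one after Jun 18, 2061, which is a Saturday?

Jun 2061 starts on a Wednesday; its first Monday is the 6th, so the 4th Monday is the 27th — Jun 27, 2061.
Jun 27, 2061 is after Jun 18, 2061, so that is the next one.

Jun 27, 2061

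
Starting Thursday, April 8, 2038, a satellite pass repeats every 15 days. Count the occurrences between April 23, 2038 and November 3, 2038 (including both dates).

Occurrences land 15·i days after April 8, 2038 for i = 0, 1, 2, …
April 23, 2038 is 15 days after the start; 15 ÷ 15 = 1 remainder 0. First occurrence in the window: #2 on April 23, 2038 (1×15 = 15 days in).
November 3, 2038 is 209 days after the start; 209 ÷ 15 = 13 remainder 14. Last occurrence in the window: #14 on October 20, 2038.
Occurrences #2 through #14: 13 in total.

13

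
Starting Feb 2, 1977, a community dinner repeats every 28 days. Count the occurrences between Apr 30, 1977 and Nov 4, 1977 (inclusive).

6

Occurrences land 28·i days after Feb 2, 1977 for i = 0, 1, 2, …
Apr 30, 1977 is 87 days after the start; 87 ÷ 28 = 3 remainder 3; since the remainder is 3, round up to i = 4. First occurrence in the window: #5 on May 25, 1977 (4×28 = 112 days in).
Nov 4, 1977 is 275 days after the start; 275 ÷ 28 = 9 remainder 23. Last occurrence in the window: #10 on Oct 12, 1977.
Occurrences #5 through #10: 6 in total.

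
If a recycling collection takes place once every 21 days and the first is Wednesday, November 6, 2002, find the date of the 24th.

March 3, 2004

The 24th occurrence is 23 intervals after the first: 23 × 21 = 483 days after November 6, 2002.
November has 30 days — 24 days to the end of November leaves 459.
From end of November to end of 2002 is 31 days (428 left).
2003 has 365 days (63 left).
January has 31 days (32 left).
February has 29 days (3 left).
3 days into March → March 3, 2004.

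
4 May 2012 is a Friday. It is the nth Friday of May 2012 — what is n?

Day 4 falls in week ⌈4/7⌉ of the month.
Days 1–7 hold the 1st Friday, 8–14 the 2nd, 15–21 the 3rd, 22–28 the 4th, 29–31 the 5th.
4 is in the range for the 1st.

1st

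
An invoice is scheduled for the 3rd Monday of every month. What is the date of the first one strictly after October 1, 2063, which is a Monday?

October 15, 2063

October 2063 starts on a Monday; its first Monday is the 1st, so the 3rd Monday is the 15th — October 15, 2063.
October 15, 2063 is after October 1, 2063, so that is the next one.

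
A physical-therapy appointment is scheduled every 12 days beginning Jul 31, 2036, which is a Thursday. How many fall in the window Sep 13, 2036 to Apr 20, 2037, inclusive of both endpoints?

Occurrences land 12·i days after Jul 31, 2036 for i = 0, 1, 2, …
Sep 13, 2036 is 44 days after the start; 44 ÷ 12 = 3 remainder 8; since the remainder is 8, round up to i = 4. First occurrence in the window: #5 on Sep 17, 2036 (4×12 = 48 days in).
Apr 20, 2037 is 263 days after the start; 263 ÷ 12 = 21 remainder 11. Last occurrence in the window: #22 on Apr 9, 2037.
Occurrences #5 through #22: 18 in total.

18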